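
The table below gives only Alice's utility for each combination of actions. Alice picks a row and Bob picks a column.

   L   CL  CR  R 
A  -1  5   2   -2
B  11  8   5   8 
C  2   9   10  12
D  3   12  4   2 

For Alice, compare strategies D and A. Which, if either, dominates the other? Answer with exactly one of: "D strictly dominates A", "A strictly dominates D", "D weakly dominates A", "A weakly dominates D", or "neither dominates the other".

D strictly dominates A

D's payoffs vs A's, by Bob's action — L: 3>-1, CL: 12>5, CR: 4>2, R: 2>-2.
Every comparison favours D, so D strictly dominates A.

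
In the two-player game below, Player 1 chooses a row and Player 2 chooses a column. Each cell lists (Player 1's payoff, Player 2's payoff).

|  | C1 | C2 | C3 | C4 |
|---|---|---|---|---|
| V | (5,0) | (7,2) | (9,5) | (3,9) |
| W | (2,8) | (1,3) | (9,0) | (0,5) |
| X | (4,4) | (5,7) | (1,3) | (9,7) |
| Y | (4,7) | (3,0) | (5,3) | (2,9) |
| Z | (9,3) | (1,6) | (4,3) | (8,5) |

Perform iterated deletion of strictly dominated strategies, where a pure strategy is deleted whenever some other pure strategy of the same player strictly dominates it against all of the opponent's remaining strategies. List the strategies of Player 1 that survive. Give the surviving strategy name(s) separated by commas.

Row Y is eliminated: V beats it against every remaining column (C1: 5>4, C2: 7>3, C3: 9>5, C4: 3>2).
Player 2's strategy C3 is strictly dominated by C4 (V: 9>5, W: 5>0, X: 7>3, Z: 5>3) and is removed.
Row W is eliminated: V beats it against every remaining column (C1: 5>2, C2: 7>1, C4: 3>0).
Player 2's strategy C1 is strictly dominated by C2 (V: 2>0, X: 7>4, Z: 6>3) and is removed.
Row Z is eliminated: X beats it against every remaining column (C2: 5>1, C4: 9>8).
Among the remaining strategies, none is strictly dominated by another pure strategy of the same player, so the elimination stops.
Surviving strategies — Player 1: {V, X}; Player 2: {C2, C4}.

V, X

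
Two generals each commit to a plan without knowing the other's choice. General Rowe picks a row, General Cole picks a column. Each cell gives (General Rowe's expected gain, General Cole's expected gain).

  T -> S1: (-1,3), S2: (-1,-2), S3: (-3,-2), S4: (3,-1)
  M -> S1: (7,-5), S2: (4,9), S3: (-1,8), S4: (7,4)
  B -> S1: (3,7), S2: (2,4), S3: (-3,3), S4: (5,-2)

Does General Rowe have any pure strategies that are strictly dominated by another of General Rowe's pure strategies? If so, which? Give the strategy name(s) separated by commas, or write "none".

T, B

T is strictly dominated by M (S1: 7>-1, S2: 4>-1, S3: -1>-3, S4: 7>3).
M is not dominated — it holds its own against T at S1 (7>-1); B at S1 (7>3).
B is strictly dominated by M (S1: 7>3, S2: 4>2, S3: -1>-3, S4: 7>5).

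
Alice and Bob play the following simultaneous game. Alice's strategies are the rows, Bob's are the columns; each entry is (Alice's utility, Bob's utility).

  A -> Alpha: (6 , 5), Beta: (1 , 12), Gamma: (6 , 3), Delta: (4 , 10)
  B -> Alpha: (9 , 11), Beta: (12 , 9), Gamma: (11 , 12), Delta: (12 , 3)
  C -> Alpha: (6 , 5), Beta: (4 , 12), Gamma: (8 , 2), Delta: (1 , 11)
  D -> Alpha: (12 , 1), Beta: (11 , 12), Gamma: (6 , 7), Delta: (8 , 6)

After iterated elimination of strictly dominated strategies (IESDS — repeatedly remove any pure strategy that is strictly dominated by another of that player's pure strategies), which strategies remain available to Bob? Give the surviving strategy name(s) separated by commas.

Alice's strategy A is strictly dominated by B (Alpha: 9>6, Beta: 12>1, Gamma: 11>6, Delta: 12>4) and is removed.
Alice's strategy C is strictly dominated by B (Alpha: 9>6, Beta: 12>4, Gamma: 11>8, Delta: 12>1) and is removed.
Bob's strategy Alpha is strictly dominated by Gamma (B: 12>11, D: 7>1) and is removed.
For Alice, B strictly dominates D on the remaining columns (Beta: 12>11, Gamma: 11>6, Delta: 12>8); eliminate D.
Column Beta is eliminated: Gamma beats it against every remaining row (B: 12>9).
Bob's strategy Delta is strictly dominated by Gamma (B: 12>3) and is removed.
Among the remaining strategies, none is strictly dominated by another pure strategy of the same player, so the elimination stops.
Surviving strategies — Alice: {B}; Bob: {Gamma}.

Gamma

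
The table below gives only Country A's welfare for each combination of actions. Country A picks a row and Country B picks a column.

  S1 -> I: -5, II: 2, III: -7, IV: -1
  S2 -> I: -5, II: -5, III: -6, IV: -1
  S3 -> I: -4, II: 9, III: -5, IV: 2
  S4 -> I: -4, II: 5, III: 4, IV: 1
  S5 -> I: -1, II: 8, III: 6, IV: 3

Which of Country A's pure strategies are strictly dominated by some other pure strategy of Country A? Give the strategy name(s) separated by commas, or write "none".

S1 is strictly dominated by S3 (I: -4>-5, II: 9>2, III: -5>-7, IV: 2>-1).
S2: dominated, since S3 does at least as well everywhere (I: -4>-5, II: 9>-5, III: -5>-6, IV: 2>-1).
S3: no other strategy beats it everywhere (S1 at I (-4>-5); S2 at I (-4>-5); S4 at I (-4=-4); S5 at II (9>8)).
S4: dominated, since S5 does at least as well everywhere (I: -1>-4, II: 8>5, III: 6>4, IV: 3>1).
S5 is not dominated — it holds its own against S1 at I (-1>-5); S2 at I (-1>-5); S3 at I (-1>-4); S4 at I (-1>-4).

S1, S2, S4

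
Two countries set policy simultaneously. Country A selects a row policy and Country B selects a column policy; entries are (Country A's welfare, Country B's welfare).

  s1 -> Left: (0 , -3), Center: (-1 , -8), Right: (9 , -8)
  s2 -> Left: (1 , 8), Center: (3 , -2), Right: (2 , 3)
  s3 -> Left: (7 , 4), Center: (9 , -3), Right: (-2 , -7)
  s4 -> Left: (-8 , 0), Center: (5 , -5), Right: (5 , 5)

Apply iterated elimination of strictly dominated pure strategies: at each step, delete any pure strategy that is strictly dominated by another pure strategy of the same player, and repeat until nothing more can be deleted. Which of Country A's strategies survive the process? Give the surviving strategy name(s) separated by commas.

Country B's strategy Center is strictly dominated by Left (s1: -3>-8, s2: 8>-2, s3: 4>-3, s4: 0>-5) and is removed.
Row s4 is eliminated: s1 beats it against every remaining column (Left: 0>-8, Right: 9>5).
Column Right is eliminated: Left beats it against every remaining row (s1: -3>-8, s2: 8>3, s3: 4>-7).
Country A's strategy s1 is strictly dominated by s2 (Left: 1>0) and is removed.
Country A's strategy s2 is strictly dominated by s3 (Left: 7>1) and is removed.
Among the remaining strategies, none is strictly dominated by another pure strategy of the same player, so the elimination stops.
Surviving strategies — Country A: {s3}; Country B: {Left}.

s3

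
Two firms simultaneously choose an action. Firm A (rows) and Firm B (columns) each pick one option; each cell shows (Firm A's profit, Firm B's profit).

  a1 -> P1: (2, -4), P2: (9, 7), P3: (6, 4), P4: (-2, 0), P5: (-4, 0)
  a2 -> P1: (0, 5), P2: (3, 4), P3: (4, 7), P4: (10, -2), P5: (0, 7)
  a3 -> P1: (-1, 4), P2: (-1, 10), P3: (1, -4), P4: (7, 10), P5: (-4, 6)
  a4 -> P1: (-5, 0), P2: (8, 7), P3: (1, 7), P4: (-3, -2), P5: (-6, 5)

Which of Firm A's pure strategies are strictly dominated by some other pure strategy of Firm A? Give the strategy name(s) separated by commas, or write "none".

a1 is not dominated — it holds its own against a2 at P1 (2>0); a3 at P1 (2>-1); a4 at P1 (2>-5).
a2: no other strategy beats it everywhere (a1 at P4 (10>-2); a3 at P1 (0>-1); a4 at P1 (0>-5)).
a3 is strictly dominated by a2 (P1: 0>-1, P2: 3>-1, P3: 4>1, P4: 10>7, P5: 0>-4).
a4: dominated, since a1 does at least as well everywhere (P1: 2>-5, P2: 9>8, P3: 6>1, P4: -2>-3, P5: -4>-6).

a3, a4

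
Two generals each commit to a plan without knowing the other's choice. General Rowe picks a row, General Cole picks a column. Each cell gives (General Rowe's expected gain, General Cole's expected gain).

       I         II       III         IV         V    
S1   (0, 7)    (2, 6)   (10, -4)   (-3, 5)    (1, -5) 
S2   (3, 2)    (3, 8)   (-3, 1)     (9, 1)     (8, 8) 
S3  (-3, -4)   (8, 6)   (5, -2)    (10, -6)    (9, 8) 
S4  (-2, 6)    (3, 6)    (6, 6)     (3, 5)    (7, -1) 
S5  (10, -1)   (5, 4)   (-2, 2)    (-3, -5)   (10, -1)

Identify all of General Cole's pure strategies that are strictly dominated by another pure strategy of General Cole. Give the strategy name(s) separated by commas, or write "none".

I is not dominated — it holds its own against II at S1 (7>6); III at S1 (7>-4); IV at S1 (7>5); V at S1 (7>-5).
II: no other strategy beats it everywhere (I at S2 (8>2); III at S1 (6>-4); IV at S1 (6>5); V at S1 (6>-5)).
III is not dominated — it holds its own against I at S3 (-2>-4); II at S4 (6=6); IV at S2 (1=1); V at S1 (-4>-5).
IV: dominated, since I does at least as well everywhere (S1: 7>5, S2: 2>1, S3: -4>-6, S4: 6>5, S5: -1>-5).
V is not dominated — it holds its own against I at S2 (8>2); II at S2 (8=8); III at S2 (8>1); IV at S2 (8>1).

IV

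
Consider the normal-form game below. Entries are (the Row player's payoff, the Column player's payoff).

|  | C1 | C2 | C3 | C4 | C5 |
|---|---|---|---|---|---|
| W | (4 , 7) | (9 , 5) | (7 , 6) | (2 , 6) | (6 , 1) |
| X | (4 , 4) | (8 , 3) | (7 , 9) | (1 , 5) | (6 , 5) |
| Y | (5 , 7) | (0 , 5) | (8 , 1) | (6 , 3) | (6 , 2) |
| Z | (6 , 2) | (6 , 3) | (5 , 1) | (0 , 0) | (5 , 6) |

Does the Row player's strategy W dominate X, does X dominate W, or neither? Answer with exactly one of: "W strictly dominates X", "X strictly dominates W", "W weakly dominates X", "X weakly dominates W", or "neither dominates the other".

W's payoffs vs X's, by the Column player's action — C1: 4=4, C2: 9>8, C3: 7=7, C4: 2>1, C5: 6=6.
W is at least as good everywhere and strictly better somewhere (tied only at C1, C3, C5), so W weakly but not strictly dominates X.

W weakly dominates X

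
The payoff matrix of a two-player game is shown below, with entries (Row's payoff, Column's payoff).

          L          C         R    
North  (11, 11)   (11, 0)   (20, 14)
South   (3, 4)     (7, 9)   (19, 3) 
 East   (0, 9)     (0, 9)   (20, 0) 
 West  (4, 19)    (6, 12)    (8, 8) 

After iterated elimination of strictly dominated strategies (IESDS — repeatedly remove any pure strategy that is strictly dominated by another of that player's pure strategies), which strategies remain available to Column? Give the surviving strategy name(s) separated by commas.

Row's strategy South is strictly dominated by North (L: 11>3, C: 11>7, R: 20>19) and is removed.
For Row, North strictly dominates West on the remaining columns (L: 11>4, C: 11>6, R: 20>8); eliminate West.
Among the remaining strategies, none is strictly dominated by another pure strategy of the same player, so the elimination stops.
Surviving strategies — Row: {North, East}; Column: {L, C, R}.

L, C, R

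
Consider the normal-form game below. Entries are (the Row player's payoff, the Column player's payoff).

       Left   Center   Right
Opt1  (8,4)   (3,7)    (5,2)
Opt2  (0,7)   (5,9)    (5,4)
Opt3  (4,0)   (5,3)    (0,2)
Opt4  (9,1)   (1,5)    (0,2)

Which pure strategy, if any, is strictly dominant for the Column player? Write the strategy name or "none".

Center

Center vs Left: Opt1: 7>4, Opt2: 9>7, Opt3: 3>0, Opt4: 5>1.
Center vs Right: Opt1: 7>2, Opt2: 9>4, Opt3: 3>2, Opt4: 5>2.
Center strictly beats every other strategy against every opponent action, so it is strictly dominant.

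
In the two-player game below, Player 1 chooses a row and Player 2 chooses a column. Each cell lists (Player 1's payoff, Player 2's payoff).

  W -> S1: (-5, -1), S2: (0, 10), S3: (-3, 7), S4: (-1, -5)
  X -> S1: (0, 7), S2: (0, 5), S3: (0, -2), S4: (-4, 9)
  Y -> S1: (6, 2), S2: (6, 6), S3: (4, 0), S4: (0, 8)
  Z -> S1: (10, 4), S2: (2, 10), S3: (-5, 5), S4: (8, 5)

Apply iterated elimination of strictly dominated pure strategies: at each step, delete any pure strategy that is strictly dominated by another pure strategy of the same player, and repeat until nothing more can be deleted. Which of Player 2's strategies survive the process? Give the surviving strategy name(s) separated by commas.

S2, S4

Player 1's strategy W is strictly dominated by Y (S1: 6>-5, S2: 6>0, S3: 4>-3, S4: 0>-1) and is removed.
Row X is eliminated: Y beats it against every remaining column (S1: 6>0, S2: 6>0, S3: 4>0, S4: 0>-4).
Column S1 is eliminated: S2 beats it against every remaining row (Y: 6>2, Z: 10>4).
Column S3 is eliminated: S2 beats it against every remaining row (Y: 6>0, Z: 10>5).
Among the remaining strategies, none is strictly dominated by another pure strategy of the same player, so the elimination stops.
Surviving strategies — Player 1: {Y, Z}; Player 2: {S2, S4}.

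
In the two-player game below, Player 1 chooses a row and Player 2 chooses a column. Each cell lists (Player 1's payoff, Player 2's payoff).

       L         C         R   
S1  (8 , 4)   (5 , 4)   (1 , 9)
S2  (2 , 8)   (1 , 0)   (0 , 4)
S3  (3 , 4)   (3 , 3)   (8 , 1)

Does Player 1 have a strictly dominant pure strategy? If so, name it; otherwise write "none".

S1 fails to dominate S3 at R (1<8).
S2 fails to dominate S1 at L (2<8).
S3 fails to dominate S1 at L (3<8).
No single strategy dominates all the others.

none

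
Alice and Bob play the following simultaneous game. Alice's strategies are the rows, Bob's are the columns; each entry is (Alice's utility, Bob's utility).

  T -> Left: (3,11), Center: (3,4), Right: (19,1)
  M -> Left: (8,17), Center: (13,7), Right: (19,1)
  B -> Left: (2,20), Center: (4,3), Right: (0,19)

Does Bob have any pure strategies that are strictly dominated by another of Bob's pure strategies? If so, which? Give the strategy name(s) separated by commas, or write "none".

Center, Right

Left is not dominated — it holds its own against Center at T (11>4); Right at T (11>1).
Center: dominated, since Left does at least as well everywhere (T: 11>4, M: 17>7, B: 20>3).
Right is strictly dominated by Left (T: 11>1, M: 17>1, B: 20>19).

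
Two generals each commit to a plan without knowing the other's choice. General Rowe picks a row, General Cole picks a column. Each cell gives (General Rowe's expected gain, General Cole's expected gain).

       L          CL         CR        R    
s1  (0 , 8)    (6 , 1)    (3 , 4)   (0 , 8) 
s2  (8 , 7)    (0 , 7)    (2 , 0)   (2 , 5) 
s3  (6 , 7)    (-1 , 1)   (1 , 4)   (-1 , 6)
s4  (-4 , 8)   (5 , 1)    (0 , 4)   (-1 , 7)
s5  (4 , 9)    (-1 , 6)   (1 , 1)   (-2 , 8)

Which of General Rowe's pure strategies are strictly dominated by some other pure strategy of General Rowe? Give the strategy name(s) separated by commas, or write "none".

s3, s4, s5

s1 is not dominated — it holds its own against s2 at CL (6>0); s3 at CL (6>-1); s4 at L (0>-4); s5 at CL (6>-1).
s2: no other strategy beats it everywhere (s1 at L (8>0); s3 at L (8>6); s4 at L (8>-4); s5 at L (8>4)).
s2 strictly dominates s3 — L: 8>6, CL: 0>-1, CR: 2>1, R: 2>-1.
s4: dominated, since s1 does at least as well everywhere (L: 0>-4, CL: 6>5, CR: 3>0, R: 0>-1).
s5 is strictly dominated by s2 (L: 8>4, CL: 0>-1, CR: 2>1, R: 2>-2).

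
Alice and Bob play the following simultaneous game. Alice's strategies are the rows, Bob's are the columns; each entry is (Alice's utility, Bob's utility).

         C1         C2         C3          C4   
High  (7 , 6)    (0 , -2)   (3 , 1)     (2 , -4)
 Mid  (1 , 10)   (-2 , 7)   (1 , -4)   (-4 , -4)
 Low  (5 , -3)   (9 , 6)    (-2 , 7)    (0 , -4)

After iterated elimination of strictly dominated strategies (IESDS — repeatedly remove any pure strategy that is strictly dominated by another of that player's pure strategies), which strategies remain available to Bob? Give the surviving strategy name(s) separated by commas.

Row Mid is eliminated: High beats it against every remaining column (C1: 7>1, C2: 0>-2, C3: 3>1, C4: 2>-4).
For Bob, C3 strictly dominates C2 on the remaining rows (High: 1>-2, Low: 7>6); eliminate C2.
For Alice, High strictly dominates Low on the remaining columns (C1: 7>5, C3: 3>-2, C4: 2>0); eliminate Low.
For Bob, C1 strictly dominates C3 on the remaining rows (High: 6>1); eliminate C3.
For Bob, C1 strictly dominates C4 on the remaining rows (High: 6>-4); eliminate C4.
Among the remaining strategies, none is strictly dominated by another pure strategy of the same player, so the elimination stops.
Surviving strategies — Alice: {High}; Bob: {C1}.

C1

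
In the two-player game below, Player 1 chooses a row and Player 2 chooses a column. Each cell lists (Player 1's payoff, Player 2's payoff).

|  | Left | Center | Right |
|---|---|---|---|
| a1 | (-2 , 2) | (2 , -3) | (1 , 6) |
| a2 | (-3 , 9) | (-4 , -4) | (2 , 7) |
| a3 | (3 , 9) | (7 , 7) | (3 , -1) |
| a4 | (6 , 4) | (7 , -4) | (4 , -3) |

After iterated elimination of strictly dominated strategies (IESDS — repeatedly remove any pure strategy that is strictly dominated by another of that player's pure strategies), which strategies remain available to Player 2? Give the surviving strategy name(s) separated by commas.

Left

Player 1's strategy a1 is strictly dominated by a3 (Left: 3>-2, Center: 7>2, Right: 3>1) and is removed.
Player 1's strategy a2 is strictly dominated by a3 (Left: 3>-3, Center: 7>-4, Right: 3>2) and is removed.
Player 2's strategy Center is strictly dominated by Left (a3: 9>7, a4: 4>-4) and is removed.
For Player 1, a4 strictly dominates a3 on the remaining columns (Left: 6>3, Right: 4>3); eliminate a3.
For Player 2, Left strictly dominates Right on the remaining rows (a4: 4>-3); eliminate Right.
Among the remaining strategies, none is strictly dominated by another pure strategy of the same player, so the elimination stops.
Surviving strategies — Player 1: {a4}; Player 2: {Left}.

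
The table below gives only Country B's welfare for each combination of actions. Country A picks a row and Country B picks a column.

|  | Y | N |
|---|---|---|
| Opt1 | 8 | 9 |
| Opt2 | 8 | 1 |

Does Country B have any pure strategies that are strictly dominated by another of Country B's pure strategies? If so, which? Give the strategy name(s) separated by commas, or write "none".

Y is not dominated — it holds its own against N at Opt2 (8>1).
Nothing dominates N: Y at Opt1 (9>8).

none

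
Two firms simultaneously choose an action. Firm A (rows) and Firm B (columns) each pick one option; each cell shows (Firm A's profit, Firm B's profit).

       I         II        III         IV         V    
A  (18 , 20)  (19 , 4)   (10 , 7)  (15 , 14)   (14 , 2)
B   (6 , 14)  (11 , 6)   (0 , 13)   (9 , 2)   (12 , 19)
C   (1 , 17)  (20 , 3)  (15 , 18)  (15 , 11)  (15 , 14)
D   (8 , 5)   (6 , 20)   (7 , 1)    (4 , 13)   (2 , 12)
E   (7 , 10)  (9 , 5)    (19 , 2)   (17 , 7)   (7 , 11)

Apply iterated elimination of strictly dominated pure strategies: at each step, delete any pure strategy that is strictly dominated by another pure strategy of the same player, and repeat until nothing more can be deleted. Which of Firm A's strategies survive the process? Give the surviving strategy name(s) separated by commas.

A, C, E

Firm A's strategy B is strictly dominated by A (I: 18>6, II: 19>11, III: 10>0, IV: 15>9, V: 14>12) and is removed.
For Firm A, A strictly dominates D on the remaining columns (I: 18>8, II: 19>6, III: 10>7, IV: 15>4, V: 14>2); eliminate D.
Firm B's strategy II is strictly dominated by I (A: 20>4, C: 17>3, E: 10>5) and is removed.
Firm B's strategy IV is strictly dominated by I (A: 20>14, C: 17>11, E: 10>7) and is removed.
Among the remaining strategies, none is strictly dominated by another pure strategy of the same player, so the elimination stops.
Surviving strategies — Firm A: {A, C, E}; Firm B: {I, III, V}.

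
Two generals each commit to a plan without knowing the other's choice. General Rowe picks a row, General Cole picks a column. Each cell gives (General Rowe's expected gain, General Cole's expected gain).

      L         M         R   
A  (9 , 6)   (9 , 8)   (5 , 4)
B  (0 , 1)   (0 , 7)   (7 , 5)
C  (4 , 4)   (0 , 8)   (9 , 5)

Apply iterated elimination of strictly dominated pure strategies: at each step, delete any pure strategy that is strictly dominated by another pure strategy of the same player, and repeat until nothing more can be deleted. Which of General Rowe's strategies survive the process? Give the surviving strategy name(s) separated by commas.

A

General Cole's strategy L is strictly dominated by M (A: 8>6, B: 7>1, C: 8>4) and is removed.
For General Cole, M strictly dominates R on the remaining rows (A: 8>4, B: 7>5, C: 8>5); eliminate R.
General Rowe's strategy B is strictly dominated by A (M: 9>0) and is removed.
For General Rowe, A strictly dominates C on the remaining columns (M: 9>0); eliminate C.
Among the remaining strategies, none is strictly dominated by another pure strategy of the same player, so the elimination stops.
Surviving strategies — General Rowe: {A}; General Cole: {M}.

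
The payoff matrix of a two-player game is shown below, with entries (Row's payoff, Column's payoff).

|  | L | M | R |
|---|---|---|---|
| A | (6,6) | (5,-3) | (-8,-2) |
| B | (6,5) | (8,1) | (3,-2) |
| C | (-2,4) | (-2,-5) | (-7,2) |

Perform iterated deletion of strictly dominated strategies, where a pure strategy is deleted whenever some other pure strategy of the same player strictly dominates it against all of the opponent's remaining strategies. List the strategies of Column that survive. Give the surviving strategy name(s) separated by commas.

L

Row's strategy C is strictly dominated by B (L: 6>-2, M: 8>-2, R: 3>-7) and is removed.
Column M is eliminated: L beats it against every remaining row (A: 6>-3, B: 5>1).
For Column, L strictly dominates R on the remaining rows (A: 6>-2, B: 5>-2); eliminate R.
Among the remaining strategies, none is strictly dominated by another pure strategy of the same player, so the elimination stops.
Surviving strategies — Row: {A, B}; Column: {L}.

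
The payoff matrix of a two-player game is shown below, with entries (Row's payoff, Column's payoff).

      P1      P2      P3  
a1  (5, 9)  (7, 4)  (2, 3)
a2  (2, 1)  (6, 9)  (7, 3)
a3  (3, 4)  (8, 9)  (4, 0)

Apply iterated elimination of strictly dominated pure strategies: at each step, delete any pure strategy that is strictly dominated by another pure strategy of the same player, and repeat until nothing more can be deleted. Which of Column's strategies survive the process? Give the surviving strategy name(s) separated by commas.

P1, P2

Column's strategy P3 is strictly dominated by P2 (a1: 4>3, a2: 9>3, a3: 9>0) and is removed.
Row's strategy a2 is strictly dominated by a1 (P1: 5>2, P2: 7>6) and is removed.
Among the remaining strategies, none is strictly dominated by another pure strategy of the same player, so the elimination stops.
Surviving strategies — Row: {a1, a3}; Column: {P1, P2}.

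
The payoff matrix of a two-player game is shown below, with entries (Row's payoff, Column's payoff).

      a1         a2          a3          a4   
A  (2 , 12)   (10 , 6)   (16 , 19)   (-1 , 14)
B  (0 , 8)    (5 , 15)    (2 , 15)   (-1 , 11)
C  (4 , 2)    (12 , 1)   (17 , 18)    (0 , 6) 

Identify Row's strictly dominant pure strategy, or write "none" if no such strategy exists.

C vs A: a1: 4>2, a2: 12>10, a3: 17>16, a4: 0>-1.
C vs B: a1: 4>0, a2: 12>5, a3: 17>2, a4: 0>-1.
C strictly beats every other strategy against every opponent action, so it is strictly dominant.

C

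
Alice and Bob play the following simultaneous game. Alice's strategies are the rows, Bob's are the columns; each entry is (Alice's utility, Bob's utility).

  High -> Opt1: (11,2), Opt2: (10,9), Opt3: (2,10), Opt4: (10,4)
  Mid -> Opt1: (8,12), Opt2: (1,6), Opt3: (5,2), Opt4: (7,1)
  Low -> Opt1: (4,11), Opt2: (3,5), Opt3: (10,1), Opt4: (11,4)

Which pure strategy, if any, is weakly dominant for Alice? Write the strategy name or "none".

none

High fails to dominate Mid at Opt3 (2<5).
Mid fails to dominate High at Opt1 (8<11).
Low fails to dominate High at Opt1 (4<11).
No single strategy dominates all the others.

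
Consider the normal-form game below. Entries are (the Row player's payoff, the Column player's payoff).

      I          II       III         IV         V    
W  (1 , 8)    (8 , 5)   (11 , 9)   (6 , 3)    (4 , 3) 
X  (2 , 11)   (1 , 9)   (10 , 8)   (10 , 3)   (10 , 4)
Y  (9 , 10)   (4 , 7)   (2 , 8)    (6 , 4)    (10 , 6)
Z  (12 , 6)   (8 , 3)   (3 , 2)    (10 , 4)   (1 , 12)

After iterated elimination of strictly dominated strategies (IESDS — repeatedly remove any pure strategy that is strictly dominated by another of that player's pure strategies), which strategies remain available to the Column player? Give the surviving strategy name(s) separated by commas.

The Column player's strategy II is strictly dominated by I (W: 8>5, X: 11>9, Y: 10>7, Z: 6>3) and is removed.
The Column player's strategy IV is strictly dominated by I (W: 8>3, X: 11>3, Y: 10>4, Z: 6>4) and is removed.
Among the remaining strategies, none is strictly dominated by another pure strategy of the same player, so the elimination stops.
Surviving strategies — the Row player: {W, X, Y, Z}; the Column player: {I, III, V}.

I, III, V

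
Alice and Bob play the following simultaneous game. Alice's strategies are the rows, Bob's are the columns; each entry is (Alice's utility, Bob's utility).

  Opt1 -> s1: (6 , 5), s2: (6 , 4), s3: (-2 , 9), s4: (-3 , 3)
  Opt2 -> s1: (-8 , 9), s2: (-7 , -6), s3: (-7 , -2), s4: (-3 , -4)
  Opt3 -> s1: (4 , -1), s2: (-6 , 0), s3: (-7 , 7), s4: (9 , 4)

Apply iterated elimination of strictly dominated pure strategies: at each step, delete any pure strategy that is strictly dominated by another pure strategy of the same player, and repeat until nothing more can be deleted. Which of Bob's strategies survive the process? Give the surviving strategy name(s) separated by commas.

s3

Column s2 is eliminated: s3 beats it against every remaining row (Opt1: 9>4, Opt2: -2>-6, Opt3: 7>0).
For Bob, s3 strictly dominates s4 on the remaining rows (Opt1: 9>3, Opt2: -2>-4, Opt3: 7>4); eliminate s4.
Alice's strategy Opt2 is strictly dominated by Opt1 (s1: 6>-8, s3: -2>-7) and is removed.
Alice's strategy Opt3 is strictly dominated by Opt1 (s1: 6>4, s3: -2>-7) and is removed.
Bob's strategy s1 is strictly dominated by s3 (Opt1: 9>5) and is removed.
Among the remaining strategies, none is strictly dominated by another pure strategy of the same player, so the elimination stops.
Surviving strategies — Alice: {Opt1}; Bob: {s3}.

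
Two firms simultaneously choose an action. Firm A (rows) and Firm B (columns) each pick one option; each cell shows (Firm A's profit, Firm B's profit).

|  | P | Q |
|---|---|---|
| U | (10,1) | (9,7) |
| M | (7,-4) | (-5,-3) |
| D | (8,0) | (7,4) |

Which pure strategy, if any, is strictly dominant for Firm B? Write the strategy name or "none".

Q

Q vs P: U: 7>1, M: -3>-4, D: 4>0.
Q strictly beats every other strategy against every opponent action, so it is strictly dominant.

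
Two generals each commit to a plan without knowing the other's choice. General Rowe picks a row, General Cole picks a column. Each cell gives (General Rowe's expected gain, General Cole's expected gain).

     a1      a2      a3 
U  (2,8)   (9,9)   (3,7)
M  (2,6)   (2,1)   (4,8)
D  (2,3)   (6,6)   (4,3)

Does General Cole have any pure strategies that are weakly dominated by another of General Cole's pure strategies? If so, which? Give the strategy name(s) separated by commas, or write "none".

a1 is not dominated — it holds its own against a2 at M (6>1); a3 at U (8>7).
a2 is not dominated — it holds its own against a1 at U (9>8); a3 at U (9>7).
Nothing dominates a3: a1 at M (8>6); a2 at M (8>1).

none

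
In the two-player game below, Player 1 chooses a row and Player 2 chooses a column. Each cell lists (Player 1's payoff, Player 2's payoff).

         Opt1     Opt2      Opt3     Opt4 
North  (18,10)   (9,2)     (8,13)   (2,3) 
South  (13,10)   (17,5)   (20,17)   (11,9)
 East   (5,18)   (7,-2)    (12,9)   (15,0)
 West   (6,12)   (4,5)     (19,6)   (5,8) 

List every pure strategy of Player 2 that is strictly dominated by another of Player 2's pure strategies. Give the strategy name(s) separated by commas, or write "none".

Nothing dominates Opt1: Opt2 at North (10>2); Opt3 at East (18>9); Opt4 at North (10>3).
Opt2 is strictly dominated by Opt1 (North: 10>2, South: 10>5, East: 18>-2, West: 12>5).
Opt3 is not dominated — it holds its own against Opt1 at North (13>10); Opt2 at North (13>2); Opt4 at North (13>3).
Opt1 strictly dominates Opt4 — North: 10>3, South: 10>9, East: 18>0, West: 12>8.

Opt2, Opt4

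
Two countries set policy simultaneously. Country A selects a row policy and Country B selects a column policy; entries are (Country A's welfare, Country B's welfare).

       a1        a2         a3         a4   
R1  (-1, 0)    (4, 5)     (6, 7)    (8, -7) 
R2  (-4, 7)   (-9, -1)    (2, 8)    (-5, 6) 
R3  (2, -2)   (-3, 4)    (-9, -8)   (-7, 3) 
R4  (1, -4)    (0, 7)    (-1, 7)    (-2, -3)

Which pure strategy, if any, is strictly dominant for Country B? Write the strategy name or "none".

none

a1 fails to dominate a2 at R1 (0<5).
a2 fails to dominate a1 at R2 (-1<7).
a3 fails to dominate a1 at R3 (-8<-2).
a4 fails to dominate a1 at R1 (-7<0).
No single strategy dominates all the others.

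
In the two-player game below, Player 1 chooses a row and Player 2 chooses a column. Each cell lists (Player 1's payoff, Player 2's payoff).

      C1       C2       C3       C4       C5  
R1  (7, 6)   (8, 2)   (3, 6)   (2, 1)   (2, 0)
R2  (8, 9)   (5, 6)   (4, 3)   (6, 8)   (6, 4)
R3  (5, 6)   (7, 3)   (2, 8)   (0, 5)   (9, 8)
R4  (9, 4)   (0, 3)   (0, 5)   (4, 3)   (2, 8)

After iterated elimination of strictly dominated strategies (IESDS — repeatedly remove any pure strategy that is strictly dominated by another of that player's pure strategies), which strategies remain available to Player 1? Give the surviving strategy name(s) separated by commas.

For Player 2, C1 strictly dominates C2 on the remaining rows (R1: 6>2, R2: 9>6, R3: 6>3, R4: 4>3); eliminate C2.
Player 1's strategy R1 is strictly dominated by R2 (C1: 8>7, C3: 4>3, C4: 6>2, C5: 6>2) and is removed.
For Player 2, C1 strictly dominates C4 on the remaining rows (R2: 9>8, R3: 6>5, R4: 4>3); eliminate C4.
Among the remaining strategies, none is strictly dominated by another pure strategy of the same player, so the elimination stops.
Surviving strategies — Player 1: {R2, R3, R4}; Player 2: {C1, C3, C5}.

R2, R3, R4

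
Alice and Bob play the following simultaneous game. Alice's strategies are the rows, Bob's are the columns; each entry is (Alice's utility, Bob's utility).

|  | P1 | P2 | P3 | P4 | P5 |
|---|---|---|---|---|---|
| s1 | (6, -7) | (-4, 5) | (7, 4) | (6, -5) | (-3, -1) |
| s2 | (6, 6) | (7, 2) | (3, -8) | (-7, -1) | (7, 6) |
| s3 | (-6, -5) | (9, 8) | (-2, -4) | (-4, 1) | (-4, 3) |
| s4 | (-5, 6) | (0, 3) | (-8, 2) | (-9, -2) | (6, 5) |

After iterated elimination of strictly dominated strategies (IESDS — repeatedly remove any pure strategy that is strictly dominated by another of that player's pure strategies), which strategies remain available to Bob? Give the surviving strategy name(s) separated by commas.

Alice's strategy s4 is strictly dominated by s2 (P1: 6>-5, P2: 7>0, P3: 3>-8, P4: -7>-9, P5: 7>6) and is removed.
Bob's strategy P3 is strictly dominated by P2 (s1: 5>4, s2: 2>-8, s3: 8>-4) and is removed.
Bob's strategy P4 is strictly dominated by P2 (s1: 5>-5, s2: 2>-1, s3: 8>1) and is removed.
Among the remaining strategies, none is strictly dominated by another pure strategy of the same player, so the elimination stops.
Surviving strategies — Alice: {s1, s2, s3}; Bob: {P1, P2, P5}.

P1, P2, P5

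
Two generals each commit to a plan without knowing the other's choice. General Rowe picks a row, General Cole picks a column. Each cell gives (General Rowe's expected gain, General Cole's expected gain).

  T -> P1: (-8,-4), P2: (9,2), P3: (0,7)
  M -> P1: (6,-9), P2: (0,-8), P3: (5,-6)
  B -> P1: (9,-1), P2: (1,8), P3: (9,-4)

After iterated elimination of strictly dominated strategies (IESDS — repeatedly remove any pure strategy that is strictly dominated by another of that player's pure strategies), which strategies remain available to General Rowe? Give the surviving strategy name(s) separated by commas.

T, B

General Rowe's strategy M is strictly dominated by B (P1: 9>6, P2: 1>0, P3: 9>5) and is removed.
Column P1 is eliminated: P2 beats it against every remaining row (T: 2>-4, B: 8>-1).
Among the remaining strategies, none is strictly dominated by another pure strategy of the same player, so the elimination stops.
Surviving strategies — General Rowe: {T, B}; General Cole: {P2, P3}.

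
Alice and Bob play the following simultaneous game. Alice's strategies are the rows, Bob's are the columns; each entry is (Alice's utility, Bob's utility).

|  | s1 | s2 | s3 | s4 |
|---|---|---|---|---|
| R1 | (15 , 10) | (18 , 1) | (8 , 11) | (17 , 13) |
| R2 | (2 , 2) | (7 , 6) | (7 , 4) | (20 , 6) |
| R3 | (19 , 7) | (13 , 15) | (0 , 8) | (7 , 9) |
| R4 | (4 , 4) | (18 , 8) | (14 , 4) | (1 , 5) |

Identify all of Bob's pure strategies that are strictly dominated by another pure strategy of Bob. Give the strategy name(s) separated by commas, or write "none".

s1 is strictly dominated by s4 (R1: 13>10, R2: 6>2, R3: 9>7, R4: 5>4).
Nothing dominates s2: s1 at R2 (6>2); s3 at R2 (6>4); s4 at R2 (6=6).
s3: dominated, since s4 does at least as well everywhere (R1: 13>11, R2: 6>4, R3: 9>8, R4: 5>4).
s4: no other strategy beats it everywhere (s1 at R1 (13>10); s2 at R1 (13>1); s3 at R1 (13>11)).

s1, s3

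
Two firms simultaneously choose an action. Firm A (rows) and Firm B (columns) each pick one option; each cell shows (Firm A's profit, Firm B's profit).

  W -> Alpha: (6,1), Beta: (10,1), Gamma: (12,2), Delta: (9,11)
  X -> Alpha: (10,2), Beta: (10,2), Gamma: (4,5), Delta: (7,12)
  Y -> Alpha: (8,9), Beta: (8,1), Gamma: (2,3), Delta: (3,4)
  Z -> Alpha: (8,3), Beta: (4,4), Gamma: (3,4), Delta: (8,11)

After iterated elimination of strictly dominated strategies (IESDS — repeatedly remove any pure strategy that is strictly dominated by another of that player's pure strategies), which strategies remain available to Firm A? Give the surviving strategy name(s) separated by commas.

W

Row Y is eliminated: X beats it against every remaining column (Alpha: 10>8, Beta: 10>8, Gamma: 4>2, Delta: 7>3).
Column Alpha is eliminated: Gamma beats it against every remaining row (W: 2>1, X: 5>2, Z: 4>3).
For Firm A, W strictly dominates Z on the remaining columns (Beta: 10>4, Gamma: 12>3, Delta: 9>8); eliminate Z.
Column Beta is eliminated: Gamma beats it against every remaining row (W: 2>1, X: 5>2).
Row X is eliminated: W beats it against every remaining column (Gamma: 12>4, Delta: 9>7).
For Firm B, Delta strictly dominates Gamma on the remaining rows (W: 11>2); eliminate Gamma.
Among the remaining strategies, none is strictly dominated by another pure strategy of the same player, so the elimination stops.
Surviving strategies — Firm A: {W}; Firm B: {Delta}.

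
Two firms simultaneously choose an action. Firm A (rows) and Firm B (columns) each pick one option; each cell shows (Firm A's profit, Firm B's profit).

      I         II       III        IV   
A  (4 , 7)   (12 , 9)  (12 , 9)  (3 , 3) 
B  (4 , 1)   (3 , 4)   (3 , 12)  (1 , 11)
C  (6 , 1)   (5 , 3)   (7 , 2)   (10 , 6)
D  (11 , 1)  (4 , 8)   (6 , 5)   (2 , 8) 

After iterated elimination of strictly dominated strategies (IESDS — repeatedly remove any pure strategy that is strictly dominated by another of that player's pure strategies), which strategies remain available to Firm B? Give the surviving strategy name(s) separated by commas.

For Firm A, C strictly dominates B on the remaining columns (I: 6>4, II: 5>3, III: 7>3, IV: 10>1); eliminate B.
Firm B's strategy I is strictly dominated by II (A: 9>7, C: 3>1, D: 8>1) and is removed.
For Firm A, A strictly dominates D on the remaining columns (II: 12>4, III: 12>6, IV: 3>2); eliminate D.
Among the remaining strategies, none is strictly dominated by another pure strategy of the same player, so the elimination stops.
Surviving strategies — Firm A: {A, C}; Firm B: {II, III, IV}.

II, III, IV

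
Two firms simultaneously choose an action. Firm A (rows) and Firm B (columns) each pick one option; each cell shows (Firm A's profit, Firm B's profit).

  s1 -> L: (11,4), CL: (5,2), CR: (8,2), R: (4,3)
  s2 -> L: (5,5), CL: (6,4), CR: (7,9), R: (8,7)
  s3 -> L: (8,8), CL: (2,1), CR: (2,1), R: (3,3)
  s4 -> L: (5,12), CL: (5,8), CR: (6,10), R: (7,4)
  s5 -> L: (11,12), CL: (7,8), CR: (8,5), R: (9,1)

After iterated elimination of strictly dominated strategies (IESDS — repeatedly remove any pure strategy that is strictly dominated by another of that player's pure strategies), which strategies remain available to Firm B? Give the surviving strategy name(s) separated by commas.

L

For Firm A, s5 strictly dominates s2 on the remaining columns (L: 11>5, CL: 7>6, CR: 8>7, R: 9>8); eliminate s2.
Firm A's strategy s3 is strictly dominated by s1 (L: 11>8, CL: 5>2, CR: 8>2, R: 4>3) and is removed.
Row s4 is eliminated: s5 beats it against every remaining column (L: 11>5, CL: 7>5, CR: 8>6, R: 9>7).
Firm B's strategy CL is strictly dominated by L (s1: 4>2, s5: 12>8) and is removed.
For Firm B, L strictly dominates CR on the remaining rows (s1: 4>2, s5: 12>5); eliminate CR.
Column R is eliminated: L beats it against every remaining row (s1: 4>3, s5: 12>1).
Among the remaining strategies, none is strictly dominated by another pure strategy of the same player, so the elimination stops.
Surviving strategies — Firm A: {s1, s5}; Firm B: {L}.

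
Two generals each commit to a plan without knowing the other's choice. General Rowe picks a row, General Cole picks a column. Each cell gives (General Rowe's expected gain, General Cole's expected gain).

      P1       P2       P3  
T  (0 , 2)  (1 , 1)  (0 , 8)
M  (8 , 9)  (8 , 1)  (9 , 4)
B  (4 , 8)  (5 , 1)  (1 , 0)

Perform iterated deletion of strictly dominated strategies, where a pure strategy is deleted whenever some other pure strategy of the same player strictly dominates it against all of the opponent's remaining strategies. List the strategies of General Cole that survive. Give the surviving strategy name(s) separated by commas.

P1

Row T is eliminated: M beats it against every remaining column (P1: 8>0, P2: 8>1, P3: 9>0).
General Rowe's strategy B is strictly dominated by M (P1: 8>4, P2: 8>5, P3: 9>1) and is removed.
General Cole's strategy P2 is strictly dominated by P1 (M: 9>1) and is removed.
General Cole's strategy P3 is strictly dominated by P1 (M: 9>4) and is removed.
Among the remaining strategies, none is strictly dominated by another pure strategy of the same player, so the elimination stops.
Surviving strategies — General Rowe: {M}; General Cole: {P1}.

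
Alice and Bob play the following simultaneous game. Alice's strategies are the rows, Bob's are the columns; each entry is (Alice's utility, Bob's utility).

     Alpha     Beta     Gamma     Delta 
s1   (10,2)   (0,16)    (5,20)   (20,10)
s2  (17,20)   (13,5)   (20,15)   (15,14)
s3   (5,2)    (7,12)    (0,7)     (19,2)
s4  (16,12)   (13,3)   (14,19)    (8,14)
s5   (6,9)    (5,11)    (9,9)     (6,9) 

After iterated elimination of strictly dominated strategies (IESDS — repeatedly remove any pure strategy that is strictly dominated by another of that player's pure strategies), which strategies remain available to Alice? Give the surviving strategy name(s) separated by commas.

Alice's strategy s5 is strictly dominated by s2 (Alpha: 17>6, Beta: 13>5, Gamma: 20>9, Delta: 15>6) and is removed.
For Bob, Gamma strictly dominates Delta on the remaining rows (s1: 20>10, s2: 15>14, s3: 7>2, s4: 19>14); eliminate Delta.
Alice's strategy s1 is strictly dominated by s2 (Alpha: 17>10, Beta: 13>0, Gamma: 20>5) and is removed.
Alice's strategy s3 is strictly dominated by s2 (Alpha: 17>5, Beta: 13>7, Gamma: 20>0) and is removed.
Bob's strategy Beta is strictly dominated by Alpha (s2: 20>5, s4: 12>3) and is removed.
Alice's strategy s4 is strictly dominated by s2 (Alpha: 17>16, Gamma: 20>14) and is removed.
Column Gamma is eliminated: Alpha beats it against every remaining row (s2: 20>15).
Among the remaining strategies, none is strictly dominated by another pure strategy of the same player, so the elimination stops.
Surviving strategies — Alice: {s2}; Bob: {Alpha}.

s2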